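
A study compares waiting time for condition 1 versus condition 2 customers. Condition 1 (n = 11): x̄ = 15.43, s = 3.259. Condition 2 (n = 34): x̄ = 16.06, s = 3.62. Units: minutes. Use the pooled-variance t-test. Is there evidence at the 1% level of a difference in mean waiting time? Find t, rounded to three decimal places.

-0.513

Let group 1 = condition 1, group 2 = condition 2. H0: μ_1 = μ_2; H1: μ_1 ≠ μ_2 (two-sample pooled-variance t-test, two-sided).
s_p² = [(11−1)·3.259² + (34−1)·3.62²]/(11+34−2) = 12.5269
t = (15.43 − 16.06)/√[12.5269·(1/11 + 1/34)] = -0.513
df = n₁ + n₂ − 2 = 43
Two-sided p-value ≈ 0.6105
Since p ≈ 0.6105 > α = 0.01, fail to reject H0; the evidence is not statistically significant.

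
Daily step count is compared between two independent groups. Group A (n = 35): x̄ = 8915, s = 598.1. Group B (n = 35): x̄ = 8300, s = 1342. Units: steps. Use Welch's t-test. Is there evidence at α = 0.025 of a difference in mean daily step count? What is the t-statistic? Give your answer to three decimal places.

2.476

Let group 1 = group A, group 2 = group B. H0: μ_1 = μ_2; H1: μ_1 ≠ μ_2 (Welch's two-sample t-test, two-sided).
t = (x̄_1 − x̄_2)/√(s_1²/n_1 + s_2²/n_2) = (8915 − 8300)/√(598.1²/35 + 1342²/35) = 2.476
Welch–Satterthwaite df ≈ 46.99
Two-sided p-value ≈ 0.0169
Since p ≈ 0.0169 < α = 0.025, reject H0; the data support H1.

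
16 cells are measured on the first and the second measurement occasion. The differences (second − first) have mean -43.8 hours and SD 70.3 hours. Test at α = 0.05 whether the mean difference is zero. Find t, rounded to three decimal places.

H0: μ_d = 0; H1: μ_d ≠ 0 (paired t-test on the differences, two-sided).
t = d̄/(s_d/√n) = -43.8/(70.3/√16) = -2.492
df = n − 1 = 15
Two-sided p-value ≈ 0.025
Since p ≈ 0.025 < α = 0.05, reject H0; the evidence is statistically significant.

-2.492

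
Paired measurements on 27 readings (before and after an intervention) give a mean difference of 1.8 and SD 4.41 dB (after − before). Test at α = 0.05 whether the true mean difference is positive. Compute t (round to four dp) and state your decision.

H0: μ_d = 0; H1: μ_d > 0 (paired t-test on the differences, right-tailed).
t = d̄/(s_d/√n) = 1.8/(4.41/√27) = 2.1209
df = n − 1 = 26
p-value = P(T ≥ 2.1209) ≈ 0.022
Since p ≈ 0.022 < α = 0.05, reject H0; the data support H1.

t = 2.1209; reject H0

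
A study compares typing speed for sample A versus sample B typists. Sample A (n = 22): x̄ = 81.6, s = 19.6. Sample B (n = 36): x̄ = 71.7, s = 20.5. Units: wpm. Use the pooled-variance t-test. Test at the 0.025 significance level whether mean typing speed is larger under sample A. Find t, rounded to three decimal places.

Let group 1 = sample A, group 2 = sample B. H0: μ_1 = μ_2; H1: μ_1 > μ_2 (two-sample pooled-variance t-test, right-tailed).
s_p² = [(22−1)·19.6² + (36−1)·20.5²]/(22+36−2) = 406.716
t = (81.6 − 71.7)/√[406.716·(1/22 + 1/36)] = 1.814
df = n₁ + n₂ − 2 = 56
p-value = P(T ≥ 1.814) ≈ 0.0375
Since p ≈ 0.0375 > α = 0.025, fail to reject H0; the data do not provide sufficient evidence against H0.

1.814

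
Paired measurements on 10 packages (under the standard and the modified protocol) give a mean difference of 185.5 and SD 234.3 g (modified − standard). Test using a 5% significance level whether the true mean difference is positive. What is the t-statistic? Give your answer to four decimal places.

2.5036

H0: μ_d = 0; H1: μ_d > 0 (paired t-test on the differences, right-tailed).
t = d̄/(s_d/√n) = 185.5/(234.3/√10) = 2.5036
df = n − 1 = 9
p-value = P(T ≥ 2.5036) ≈ 0.0168
Since p ≈ 0.0168 < α = 0.05, reject H0; the data support H1.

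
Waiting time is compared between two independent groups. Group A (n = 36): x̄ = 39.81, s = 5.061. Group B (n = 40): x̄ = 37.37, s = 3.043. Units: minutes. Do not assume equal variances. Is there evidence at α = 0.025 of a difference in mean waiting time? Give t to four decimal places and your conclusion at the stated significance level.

t = 2.5127; reject H0

Let group 1 = group A, group 2 = group B. H0: μ_1 = μ_2; H1: μ_1 ≠ μ_2 (Welch's two-sample t-test, two-sided).
t = (x̄_1 − x̄_2)/√(s_1²/n_1 + s_2²/n_2) = (39.81 − 37.37)/√(5.061²/36 + 3.043²/40) = 2.5127
Welch–Satterthwaite df ≈ 56.15
Two-sided p-value ≈ 0.0149
Since p ≈ 0.0149 < α = 0.025, reject H0; the data support H1.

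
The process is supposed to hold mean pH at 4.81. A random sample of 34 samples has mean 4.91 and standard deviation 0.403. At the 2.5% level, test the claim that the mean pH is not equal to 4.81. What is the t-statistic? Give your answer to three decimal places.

1.447

H0: μ = 4.81; H1: μ ≠ 4.81 (one-sample t-test, two-sided).
t = (x̄ − μ₀)/(s/√n) = (4.91 − 4.81)/(0.403/√34) = 1.447
df = n − 1 = 33
Two-sided p-value ≈ 0.157
Since p ≈ 0.157 > α = 0.025, fail to reject H0; the data do not provide sufficient evidence against H0.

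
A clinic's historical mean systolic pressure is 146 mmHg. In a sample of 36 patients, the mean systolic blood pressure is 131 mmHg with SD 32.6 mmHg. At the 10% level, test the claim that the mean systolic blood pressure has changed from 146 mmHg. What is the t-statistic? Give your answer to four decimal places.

H0: μ = 146; H1: μ ≠ 146 (one-sample t-test, two-sided).
t = (x̄ − μ₀)/(s/√n) = (131 − 146)/(32.6/√36) = -2.7607
df = n − 1 = 35
Two-sided p-value ≈ 0.009
Since p ≈ 0.009 < α = 0.1, reject H0; the evidence is statistically significant.

-2.7607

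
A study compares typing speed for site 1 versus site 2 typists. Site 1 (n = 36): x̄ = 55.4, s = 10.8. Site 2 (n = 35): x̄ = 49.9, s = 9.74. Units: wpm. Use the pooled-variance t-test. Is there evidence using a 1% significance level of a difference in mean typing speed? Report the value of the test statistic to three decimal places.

Let group 1 = site 1, group 2 = site 2. H0: μ_1 = μ_2; H1: μ_1 ≠ μ_2 (two-sample pooled-variance t-test, two-sided).
s_p² = [(36−1)·10.8² + (35−1)·9.74²]/(36+35−2) = 105.912
t = (55.4 − 49.9)/√[105.912·(1/36 + 1/35)] = 2.251
df = n₁ + n₂ − 2 = 69
Two-sided p-value ≈ 0.0275
Since p ≈ 0.0275 > α = 0.01, fail to reject H0; the data do not provide sufficient evidence against H0.

2.251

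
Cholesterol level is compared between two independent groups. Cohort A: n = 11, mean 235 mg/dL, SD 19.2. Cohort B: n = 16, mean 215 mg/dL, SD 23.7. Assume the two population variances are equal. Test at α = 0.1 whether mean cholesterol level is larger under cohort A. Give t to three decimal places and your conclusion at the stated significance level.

t = 2.320; reject H0

Let group 1 = cohort A, group 2 = cohort B. H0: μ_1 = μ_2; H1: μ_1 > μ_2 (two-sample pooled-variance t-test, right-tailed).
s_p² = [(11−1)·19.2² + (16−1)·23.7²]/(11+16−2) = 484.47
t = (235 − 215)/√[484.47·(1/11 + 1/16)] = 2.320
df = n₁ + n₂ − 2 = 25
p-value = P(T ≥ 2.320) ≈ 0.0144
Since p ≈ 0.0144 < α = 0.1, reject H0; the evidence is statistically significant.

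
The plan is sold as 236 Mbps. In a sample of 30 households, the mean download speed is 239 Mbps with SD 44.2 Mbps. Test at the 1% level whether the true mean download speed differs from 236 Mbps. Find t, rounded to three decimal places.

0.372

H0: μ = 236; H1: μ ≠ 236 (one-sample t-test, two-sided).
t = (x̄ − μ₀)/(s/√n) = (239 − 236)/(44.2/√30) = 0.372
df = n − 1 = 29
Two-sided p-value ≈ 0.713
Since p ≈ 0.713 > α = 0.01, fail to reject H0; the data do not provide sufficient evidence against H0.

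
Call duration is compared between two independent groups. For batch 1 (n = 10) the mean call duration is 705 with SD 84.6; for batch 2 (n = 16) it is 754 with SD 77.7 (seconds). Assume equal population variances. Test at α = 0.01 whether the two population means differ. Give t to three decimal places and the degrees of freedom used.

t = -1.513, df = 24

Let group 1 = batch 1, group 2 = batch 2. H0: μ_1 = μ_2; H1: μ_1 ≠ μ_2 (two-sample pooled-variance t-test, two-sided).
s_p² = [(10−1)·84.6² + (16−1)·77.7²]/(10+16−2) = 6457.24
t = (705 − 754)/√[6457.24·(1/10 + 1/16)] = -1.513
df = n₁ + n₂ − 2 = 24
Two-sided p-value ≈ 0.1434
Since p ≈ 0.1434 > α = 0.01, fail to reject H0; the data do not provide sufficient evidence against H0.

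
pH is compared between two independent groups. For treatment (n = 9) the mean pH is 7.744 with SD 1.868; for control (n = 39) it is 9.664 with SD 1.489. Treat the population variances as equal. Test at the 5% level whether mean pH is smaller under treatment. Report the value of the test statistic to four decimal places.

Let group 1 = treatment, group 2 = control. H0: μ_1 = μ_2; H1: μ_1 < μ_2 (two-sample pooled-variance t-test, left-tailed).
s_p² = [(9−1)·1.868² + (39−1)·1.489²]/(9+39−2) = 2.43839
t = (7.744 − 9.664)/√[2.43839·(1/9 + 1/39)] = -3.3249
df = n₁ + n₂ − 2 = 46
p-value = P(T ≤ -3.3249) ≈ 0.001
Since p ≈ 0.001 < α = 0.05, reject H0; the data support H1.

-3.3249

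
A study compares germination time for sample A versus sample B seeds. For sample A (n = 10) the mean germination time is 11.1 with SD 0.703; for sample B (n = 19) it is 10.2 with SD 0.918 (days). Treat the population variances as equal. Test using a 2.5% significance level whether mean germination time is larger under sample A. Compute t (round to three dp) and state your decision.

t = 2.703; reject H0

Let group 1 = sample A, group 2 = sample B. H0: μ_1 = μ_2; H1: μ_1 > μ_2 (two-sample pooled-variance t-test, right-tailed).
s_p² = [(10−1)·0.703² + (19−1)·0.918²]/(10+19−2) = 0.726552
t = (11.1 − 10.2)/√[0.726552·(1/10 + 1/19)] = 2.703
df = n₁ + n₂ − 2 = 27
p-value = P(T ≥ 2.703) ≈ 0.006
Since p ≈ 0.006 < α = 0.025, reject H0; the evidence is statistically significant.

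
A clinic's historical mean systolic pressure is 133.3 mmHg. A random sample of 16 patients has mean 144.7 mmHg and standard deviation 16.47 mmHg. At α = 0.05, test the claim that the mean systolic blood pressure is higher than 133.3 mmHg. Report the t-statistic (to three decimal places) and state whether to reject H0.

t = 2.769; reject H0

H0: μ = 133.3; H1: μ > 133.3 (one-sample t-test, right-tailed).
t = (x̄ − μ₀)/(s/√n) = (144.7 − 133.3)/(16.47/√16) = 2.769
df = n − 1 = 15
p-value = P(T ≥ 2.769) ≈ 0.0072
Since p ≈ 0.0072 < α = 0.05, reject H0; the evidence is statistically significant.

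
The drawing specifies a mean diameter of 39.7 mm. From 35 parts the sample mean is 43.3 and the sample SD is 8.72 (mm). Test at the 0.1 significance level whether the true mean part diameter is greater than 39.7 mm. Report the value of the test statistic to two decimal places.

2.44

H0: μ = 39.7; H1: μ > 39.7 (one-sample t-test, right-tailed).
t = (x̄ − μ₀)/(s/√n) = (43.3 − 39.7)/(8.72/√35) = 2.44
df = n − 1 = 34
p-value = P(T ≥ 2.44) ≈ 0.0100
Since p ≈ 0.0100 < α = 0.1, reject H0; the evidence is statistically significant.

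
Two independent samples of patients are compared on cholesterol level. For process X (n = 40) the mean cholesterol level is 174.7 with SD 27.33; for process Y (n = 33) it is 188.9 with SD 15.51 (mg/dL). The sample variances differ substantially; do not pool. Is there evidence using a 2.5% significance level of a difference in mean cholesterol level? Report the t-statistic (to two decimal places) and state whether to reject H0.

Let group 1 = process X, group 2 = process Y. H0: μ_1 = μ_2; H1: μ_1 ≠ μ_2 (Welch's two-sample t-test, two-sided).
t = (x̄_1 − x̄_2)/√(s_1²/n_1 + s_2²/n_2) = (174.7 − 188.9)/√(27.33²/40 + 15.51²/33) = -2.79
Welch–Satterthwaite df ≈ 63.58
Two-sided p-value ≈ 0.0070
Since p ≈ 0.0070 < α = 0.025, reject H0; the data support H1.

t = -2.79; reject H0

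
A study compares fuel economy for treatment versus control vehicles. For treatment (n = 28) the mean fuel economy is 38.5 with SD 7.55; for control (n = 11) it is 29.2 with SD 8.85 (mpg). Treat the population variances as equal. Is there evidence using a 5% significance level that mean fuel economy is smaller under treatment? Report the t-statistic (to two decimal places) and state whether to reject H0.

t = 3.30; fail to reject H0

Let group 1 = treatment, group 2 = control. H0: μ_1 = μ_2; H1: μ_1 < μ_2 (two-sample pooled-variance t-test, left-tailed).
s_p² = [(28−1)·7.55² + (11−1)·8.85²]/(28+11−2) = 62.7647
t = (38.5 − 29.2)/√[62.7647·(1/28 + 1/11)] = 3.30
df = n₁ + n₂ − 2 = 37
p-value = P(T ≤ 3.30) ≈ 0.999
Since p ≈ 0.999 > α = 0.05, fail to reject H0; the data do not provide sufficient evidence against H0.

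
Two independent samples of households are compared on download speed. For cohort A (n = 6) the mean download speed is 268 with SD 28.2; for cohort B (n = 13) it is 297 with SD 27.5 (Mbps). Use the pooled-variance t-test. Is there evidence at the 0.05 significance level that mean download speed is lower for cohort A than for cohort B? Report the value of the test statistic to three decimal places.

-2.121

Let group 1 = cohort A, group 2 = cohort B. H0: μ_1 = μ_2; H1: μ_1 < μ_2 (two-sample pooled-variance t-test, left-tailed).
s_p² = [(6−1)·28.2² + (13−1)·27.5²]/(6+13−2) = 767.718
t = (268 − 297)/√[767.718·(1/6 + 1/13)] = -2.121
df = n₁ + n₂ − 2 = 17
p-value = P(T ≤ -2.121) ≈ 0.0245
Since p ≈ 0.0245 < α = 0.05, reject H0; the data support H1.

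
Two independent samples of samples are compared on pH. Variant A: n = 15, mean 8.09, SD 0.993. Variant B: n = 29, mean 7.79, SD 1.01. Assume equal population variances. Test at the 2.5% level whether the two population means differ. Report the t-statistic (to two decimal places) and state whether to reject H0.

Let group 1 = variant A, group 2 = variant B. H0: μ_1 = μ_2; H1: μ_1 ≠ μ_2 (two-sample pooled-variance t-test, two-sided).
s_p² = [(15−1)·0.993² + (29−1)·1.01²]/(15+29−2) = 1.00875
t = (8.09 − 7.79)/√[1.00875·(1/15 + 1/29)] = 0.94
df = n₁ + n₂ − 2 = 42
Two-sided p-value ≈ 0.3530
Since p ≈ 0.3530 > α = 0.025, fail to reject H0; the data do not provide sufficient evidence against H0.

t = 0.94; fail to reject H0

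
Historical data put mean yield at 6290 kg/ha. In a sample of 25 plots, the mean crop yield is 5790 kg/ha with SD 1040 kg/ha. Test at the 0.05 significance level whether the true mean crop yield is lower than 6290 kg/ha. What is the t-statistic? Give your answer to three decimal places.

H0: μ = 6290; H1: μ < 6290 (one-sample t-test, left-tailed).
t = (x̄ − μ₀)/(s/√n) = (5790 − 6290)/(1040/√25) = -2.404
df = n − 1 = 24
p-value = P(T ≤ -2.404) ≈ 0.0122
Since p ≈ 0.0122 < α = 0.05, reject H0; the evidence is statistically significant.

-2.404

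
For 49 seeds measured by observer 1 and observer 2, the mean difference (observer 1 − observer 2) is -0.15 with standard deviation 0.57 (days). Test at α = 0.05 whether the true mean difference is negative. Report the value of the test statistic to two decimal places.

H0: μ_d = 0; H1: μ_d < 0 (paired t-test on the differences, left-tailed).
t = d̄/(s_d/√n) = -0.15/(0.57/√49) = -1.84
df = n − 1 = 48
p-value = P(T ≤ -1.84) ≈ 0.0358
Since p ≈ 0.0358 < α = 0.05, reject H0; the evidence is statistically significant.

-1.84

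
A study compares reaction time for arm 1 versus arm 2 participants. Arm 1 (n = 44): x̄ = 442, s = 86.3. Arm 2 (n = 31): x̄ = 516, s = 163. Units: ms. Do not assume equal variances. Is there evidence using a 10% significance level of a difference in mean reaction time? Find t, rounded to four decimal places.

Let group 1 = arm 1, group 2 = arm 2. H0: μ_1 = μ_2; H1: μ_1 ≠ μ_2 (Welch's two-sample t-test, two-sided).
t = (x̄_1 − x̄_2)/√(s_1²/n_1 + s_2²/n_2) = (442 − 516)/√(86.3²/44 + 163²/31) = -2.3099
Welch–Satterthwaite df ≈ 41.88
Two-sided p-value ≈ 0.026
Since p ≈ 0.026 < α = 0.1, reject H0; the data support H1.

-2.3099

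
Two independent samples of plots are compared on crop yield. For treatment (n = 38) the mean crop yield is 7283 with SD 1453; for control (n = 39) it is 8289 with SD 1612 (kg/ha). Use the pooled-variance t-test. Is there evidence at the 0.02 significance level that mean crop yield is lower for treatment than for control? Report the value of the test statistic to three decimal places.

Let group 1 = treatment, group 2 = control. H0: μ_1 = μ_2; H1: μ_1 < μ_2 (two-sample pooled-variance t-test, left-tailed).
s_p² = [(38−1)·1453² + (39−1)·1612²]/(38+39−2) = 2358130
t = (7283 − 8289)/√[2358130·(1/38 + 1/39)] = -2.874
df = n₁ + n₂ − 2 = 75
p-value = P(T ≤ -2.874) ≈ 0.0026
Since p ≈ 0.0026 < α = 0.02, reject H0; the data support H1.

-2.874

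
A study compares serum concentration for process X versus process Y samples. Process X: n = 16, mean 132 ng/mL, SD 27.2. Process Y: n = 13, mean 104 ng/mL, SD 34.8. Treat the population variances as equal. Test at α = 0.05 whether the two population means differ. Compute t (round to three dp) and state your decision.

t = 2.434; reject H0

Let group 1 = process X, group 2 = process Y. H0: μ_1 = μ_2; H1: μ_1 ≠ μ_2 (two-sample pooled-variance t-test, two-sided).
s_p² = [(16−1)·27.2² + (13−1)·34.8²]/(16+13−2) = 949.262
t = (132 − 104)/√[949.262·(1/16 + 1/13)] = 2.434
df = n₁ + n₂ − 2 = 27
Two-sided p-value ≈ 0.0218
Since p ≈ 0.0218 < α = 0.05, reject H0; the data support H1.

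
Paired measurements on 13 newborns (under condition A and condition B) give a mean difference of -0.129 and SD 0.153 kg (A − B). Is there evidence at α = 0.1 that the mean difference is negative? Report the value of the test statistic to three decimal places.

H0: μ_d = 0; H1: μ_d < 0 (paired t-test on the differences, left-tailed).
t = d̄/(s_d/√n) = -0.129/(0.153/√13) = -3.040
df = n − 1 = 12
p-value = P(T ≤ -3.040) ≈ 0.0051
Since p ≈ 0.0051 < α = 0.1, reject H0; the evidence is statistically significant.

-3.040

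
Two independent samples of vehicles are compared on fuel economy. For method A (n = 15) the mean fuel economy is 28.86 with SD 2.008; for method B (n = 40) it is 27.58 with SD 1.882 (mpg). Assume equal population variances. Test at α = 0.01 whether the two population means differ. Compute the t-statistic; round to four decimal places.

2.2064

Let group 1 = method A, group 2 = method B. H0: μ_1 = μ_2; H1: μ_1 ≠ μ_2 (two-sample pooled-variance t-test, two-sided).
s_p² = [(15−1)·2.008² + (40−1)·1.882²]/(15+40−2) = 3.67139
t = (28.86 − 27.58)/√[3.67139·(1/15 + 1/40)] = 2.2064
df = n₁ + n₂ − 2 = 53
Two-sided p-value ≈ 0.0317
Since p ≈ 0.0317 > α = 0.01, fail to reject H0; the evidence is not statistically significant.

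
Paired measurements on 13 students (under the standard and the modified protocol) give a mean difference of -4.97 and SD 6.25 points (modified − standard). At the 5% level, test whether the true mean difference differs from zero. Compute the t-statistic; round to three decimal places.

H0: μ_d = 0; H1: μ_d ≠ 0 (paired t-test on the differences, two-sided).
t = d̄/(s_d/√n) = -4.97/(6.25/√13) = -2.867
df = n − 1 = 12
Two-sided p-value ≈ 0.014
Since p ≈ 0.014 < α = 0.05, reject H0; the data support H1.

-2.867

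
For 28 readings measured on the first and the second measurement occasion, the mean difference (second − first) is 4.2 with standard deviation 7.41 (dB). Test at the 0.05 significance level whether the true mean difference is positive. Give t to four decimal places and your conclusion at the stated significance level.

t = 2.9992; reject H0

H0: μ_d = 0; H1: μ_d > 0 (paired t-test on the differences, right-tailed).
t = d̄/(s_d/√n) = 4.2/(7.41/√28) = 2.9992
df = n − 1 = 27
p-value = P(T ≥ 2.9992) ≈ 0.0029
Since p ≈ 0.0029 < α = 0.05, reject H0; the data support H1.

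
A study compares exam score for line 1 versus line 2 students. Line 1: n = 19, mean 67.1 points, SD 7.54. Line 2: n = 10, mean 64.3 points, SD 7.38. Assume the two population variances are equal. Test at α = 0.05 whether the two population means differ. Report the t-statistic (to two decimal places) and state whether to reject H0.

Let group 1 = line 1, group 2 = line 2. H0: μ_1 = μ_2; H1: μ_1 ≠ μ_2 (two-sample pooled-variance t-test, two-sided).
s_p² = [(19−1)·7.54² + (10−1)·7.38²]/(19+10−2) = 56.0559
t = (67.1 − 64.3)/√[56.0559·(1/19 + 1/10)] = 0.96
df = n₁ + n₂ − 2 = 27
Two-sided p-value ≈ 0.347
Since p ≈ 0.347 > α = 0.05, fail to reject H0; the evidence is not statistically significant.

t = 0.96; fail to reject H0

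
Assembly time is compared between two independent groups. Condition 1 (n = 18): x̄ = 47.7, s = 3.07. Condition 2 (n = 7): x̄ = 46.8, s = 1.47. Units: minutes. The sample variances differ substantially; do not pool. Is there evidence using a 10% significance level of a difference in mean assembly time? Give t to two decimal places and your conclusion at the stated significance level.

t = 0.99; fail to reject H0

Let group 1 = condition 1, group 2 = condition 2. H0: μ_1 = μ_2; H1: μ_1 ≠ μ_2 (Welch's two-sample t-test, two-sided).
t = (x̄_1 − x̄_2)/√(s_1²/n_1 + s_2²/n_2) = (47.7 − 46.8)/√(3.07²/18 + 1.47²/7) = 0.99
Welch–Satterthwaite df ≈ 21.64
Two-sided p-value ≈ 0.3348
Since p ≈ 0.3348 > α = 0.1, fail to reject H0; the data do not provide sufficient evidence against H0.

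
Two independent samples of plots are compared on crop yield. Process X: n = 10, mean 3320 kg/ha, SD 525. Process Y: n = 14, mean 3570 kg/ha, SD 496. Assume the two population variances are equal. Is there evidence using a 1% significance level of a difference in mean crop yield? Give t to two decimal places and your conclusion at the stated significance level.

t = -1.19; fail to reject H0

Let group 1 = process X, group 2 = process Y. H0: μ_1 = μ_2; H1: μ_1 ≠ μ_2 (two-sample pooled-variance t-test, two-sided).
s_p² = [(10−1)·525² + (14−1)·496²]/(10+14−2) = 258129
t = (3320 − 3570)/√[258129·(1/10 + 1/14)] = -1.19
df = n₁ + n₂ − 2 = 22
Two-sided p-value ≈ 0.2473
Since p ≈ 0.2473 > α = 0.01, fail to reject H0; the evidence is not statistically significant.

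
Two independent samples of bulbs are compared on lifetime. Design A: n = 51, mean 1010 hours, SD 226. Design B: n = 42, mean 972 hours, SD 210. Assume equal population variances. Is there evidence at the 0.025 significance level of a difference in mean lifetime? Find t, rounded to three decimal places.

Let group 1 = design A, group 2 = design B. H0: μ_1 = μ_2; H1: μ_1 ≠ μ_2 (two-sample pooled-variance t-test, two-sided).
s_p² = [(51−1)·226² + (42−1)·210²]/(51+42−2) = 47933
t = (1010 − 972)/√[47933·(1/51 + 1/42)] = 0.833
df = n₁ + n₂ − 2 = 91
Two-sided p-value ≈ 0.407
Since p ≈ 0.407 > α = 0.025, fail to reject H0; the data do not provide sufficient evidence against H0.

0.833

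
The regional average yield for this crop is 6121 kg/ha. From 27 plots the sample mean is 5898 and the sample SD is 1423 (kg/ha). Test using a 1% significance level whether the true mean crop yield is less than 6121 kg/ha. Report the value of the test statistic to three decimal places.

-0.814

H0: μ = 6121; H1: μ < 6121 (one-sample t-test, left-tailed).
t = (x̄ − μ₀)/(s/√n) = (5898 − 6121)/(1423/√27) = -0.814
df = n − 1 = 26
p-value = P(T ≤ -0.814) ≈ 0.211
Since p ≈ 0.211 > α = 0.01, fail to reject H0; the data do not provide sufficient evidence against H0.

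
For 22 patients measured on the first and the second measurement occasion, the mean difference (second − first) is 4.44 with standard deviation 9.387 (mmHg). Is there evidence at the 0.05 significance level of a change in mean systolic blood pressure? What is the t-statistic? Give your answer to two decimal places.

H0: μ_d = 0; H1: μ_d ≠ 0 (paired t-test on the differences, two-sided).
t = d̄/(s_d/√n) = 4.44/(9.387/√22) = 2.22
df = n − 1 = 21
Two-sided p-value ≈ 0.0377
Since p ≈ 0.0377 < α = 0.05, reject H0; the evidence is statistically significant.

2.22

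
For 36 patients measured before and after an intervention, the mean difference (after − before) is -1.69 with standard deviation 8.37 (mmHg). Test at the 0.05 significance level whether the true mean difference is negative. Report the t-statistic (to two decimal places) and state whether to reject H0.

H0: μ_d = 0; H1: μ_d < 0 (paired t-test on the differences, left-tailed).
t = d̄/(s_d/√n) = -1.69/(8.37/√36) = -1.21
df = n − 1 = 35
p-value = P(T ≤ -1.21) ≈ 0.117
Since p ≈ 0.117 > α = 0.05, fail to reject H0; the data do not provide sufficient evidence against H0.

t = -1.21; fail to reject H0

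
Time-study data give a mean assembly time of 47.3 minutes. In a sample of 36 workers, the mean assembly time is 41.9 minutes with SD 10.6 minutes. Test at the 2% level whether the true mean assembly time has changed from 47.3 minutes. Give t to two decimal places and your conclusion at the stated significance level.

t = -3.06; reject H0

H0: μ = 47.3; H1: μ ≠ 47.3 (one-sample t-test, two-sided).
t = (x̄ − μ₀)/(s/√n) = (41.9 − 47.3)/(10.6/√36) = -3.06
df = n − 1 = 35
Two-sided p-value ≈ 0.004
Since p ≈ 0.004 < α = 0.02, reject H0; the evidence is statistically significant.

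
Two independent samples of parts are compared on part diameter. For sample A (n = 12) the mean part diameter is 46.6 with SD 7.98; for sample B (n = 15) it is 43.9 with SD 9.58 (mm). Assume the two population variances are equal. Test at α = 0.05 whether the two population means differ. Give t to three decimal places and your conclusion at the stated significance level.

t = 0.782; fail to reject H0

Let group 1 = sample A, group 2 = sample B. H0: μ_1 = μ_2; H1: μ_1 ≠ μ_2 (two-sample pooled-variance t-test, two-sided).
s_p² = [(12−1)·7.98² + (15−1)·9.58²]/(12+15−2) = 79.4142
t = (46.6 − 43.9)/√[79.4142·(1/12 + 1/15)] = 0.782
df = n₁ + n₂ − 2 = 25
Two-sided p-value ≈ 0.441
Since p ≈ 0.441 > α = 0.05, fail to reject H0; the data do not provide sufficient evidence against H0.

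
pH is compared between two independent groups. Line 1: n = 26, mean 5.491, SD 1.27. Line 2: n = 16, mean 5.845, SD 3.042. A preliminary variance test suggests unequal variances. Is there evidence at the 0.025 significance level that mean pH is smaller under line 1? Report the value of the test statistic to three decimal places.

Let group 1 = line 1, group 2 = line 2. H0: μ_1 = μ_2; H1: μ_1 < μ_2 (Welch's two-sample t-test, left-tailed).
t = (x̄_1 − x̄_2)/√(s_1²/n_1 + s_2²/n_2) = (5.491 − 5.845)/√(1.27²/26 + 3.042²/16) = -0.442
Welch–Satterthwaite df ≈ 18.26
p-value = P(T ≤ -0.442) ≈ 0.332
Since p ≈ 0.332 > α = 0.025, fail to reject H0; the evidence is not statistically significant.

-0.442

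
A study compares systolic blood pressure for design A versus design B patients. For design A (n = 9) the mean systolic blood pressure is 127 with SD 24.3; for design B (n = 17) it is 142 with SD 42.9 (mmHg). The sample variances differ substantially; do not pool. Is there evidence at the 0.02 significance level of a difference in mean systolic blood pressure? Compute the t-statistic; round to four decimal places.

Let group 1 = design A, group 2 = design B. H0: μ_1 = μ_2; H1: μ_1 ≠ μ_2 (Welch's two-sample t-test, two-sided).
t = (x̄_1 − x̄_2)/√(s_1²/n_1 + s_2²/n_2) = (127 − 142)/√(24.3²/9 + 42.9²/17) = -1.1376
Welch–Satterthwaite df ≈ 23.79
Two-sided p-value ≈ 0.267
Since p ≈ 0.267 > α = 0.02, fail to reject H0; the data do not provide sufficient evidence against H0.

-1.1376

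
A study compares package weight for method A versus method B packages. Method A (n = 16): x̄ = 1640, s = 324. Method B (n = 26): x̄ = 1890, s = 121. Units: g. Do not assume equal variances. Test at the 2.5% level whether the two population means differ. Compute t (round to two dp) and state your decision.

t = -2.96; reject H0

Let group 1 = method A, group 2 = method B. H0: μ_1 = μ_2; H1: μ_1 ≠ μ_2 (Welch's two-sample t-test, two-sided).
t = (x̄_1 − x̄_2)/√(s_1²/n_1 + s_2²/n_2) = (1640 − 1890)/√(324²/16 + 121²/26) = -2.96
Welch–Satterthwaite df ≈ 17.61
Two-sided p-value ≈ 0.0085
Since p ≈ 0.0085 < α = 0.025, reject H0; the data support H1.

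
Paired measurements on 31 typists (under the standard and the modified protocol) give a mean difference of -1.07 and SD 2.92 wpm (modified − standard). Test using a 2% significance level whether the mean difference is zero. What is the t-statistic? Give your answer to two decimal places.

-2.04

H0: μ_d = 0; H1: μ_d ≠ 0 (paired t-test on the differences, two-sided).
t = d̄/(s_d/√n) = -1.07/(2.92/√31) = -2.04
df = n − 1 = 30
Two-sided p-value ≈ 0.050
Since p ≈ 0.050 > α = 0.02, fail to reject H0; the evidence is not statistically significant.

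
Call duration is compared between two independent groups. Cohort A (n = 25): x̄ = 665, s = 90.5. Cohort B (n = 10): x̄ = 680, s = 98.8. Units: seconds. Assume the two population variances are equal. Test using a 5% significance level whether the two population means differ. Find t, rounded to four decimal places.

-0.4318

Let group 1 = cohort A, group 2 = cohort B. H0: μ_1 = μ_2; H1: μ_1 ≠ μ_2 (two-sample pooled-variance t-test, two-sided).
s_p² = [(25−1)·90.5² + (10−1)·98.8²]/(25+10−2) = 8618.76
t = (665 − 680)/√[8618.76·(1/25 + 1/10)] = -0.4318
df = n₁ + n₂ − 2 = 33
Two-sided p-value ≈ 0.6687
Since p ≈ 0.6687 > α = 0.05, fail to reject H0; the data do not provide sufficient evidence against H0.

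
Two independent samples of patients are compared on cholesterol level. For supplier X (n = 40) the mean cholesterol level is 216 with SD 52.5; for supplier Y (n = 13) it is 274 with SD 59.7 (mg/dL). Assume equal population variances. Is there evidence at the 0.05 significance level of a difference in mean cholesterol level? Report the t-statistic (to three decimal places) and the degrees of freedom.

Let group 1 = supplier X, group 2 = supplier Y. H0: μ_1 = μ_2; H1: μ_1 ≠ μ_2 (two-sample pooled-variance t-test, two-sided).
s_p² = [(40−1)·52.5² + (13−1)·59.7²]/(40+13−2) = 2946.33
t = (216 − 274)/√[2946.33·(1/40 + 1/13)] = -3.347
df = n₁ + n₂ − 2 = 51
Two-sided p-value ≈ 0.0015
Since p ≈ 0.0015 < α = 0.05, reject H0; the data support H1.

t = -3.347, df = 51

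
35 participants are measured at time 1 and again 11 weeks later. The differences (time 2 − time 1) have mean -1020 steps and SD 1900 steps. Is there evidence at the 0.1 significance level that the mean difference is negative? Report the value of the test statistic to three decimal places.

-3.176

H0: μ_d = 0; H1: μ_d < 0 (paired t-test on the differences, left-tailed).
t = d̄/(s_d/√n) = -1020/(1900/√35) = -3.176
df = n − 1 = 34
p-value = P(T ≤ -3.176) ≈ 0.0016
Since p ≈ 0.0016 < α = 0.1, reject H0; the data support H1.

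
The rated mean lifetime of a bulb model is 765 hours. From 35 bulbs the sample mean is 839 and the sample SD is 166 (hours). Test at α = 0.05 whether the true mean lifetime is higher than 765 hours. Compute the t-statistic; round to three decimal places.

H0: μ = 765; H1: μ > 765 (one-sample t-test, right-tailed).
t = (x̄ − μ₀)/(s/√n) = (839 − 765)/(166/√35) = 2.637
df = n − 1 = 34
p-value = P(T ≥ 2.637) ≈ 0.006
Since p ≈ 0.006 < α = 0.05, reject H0; the data support H1.

2.637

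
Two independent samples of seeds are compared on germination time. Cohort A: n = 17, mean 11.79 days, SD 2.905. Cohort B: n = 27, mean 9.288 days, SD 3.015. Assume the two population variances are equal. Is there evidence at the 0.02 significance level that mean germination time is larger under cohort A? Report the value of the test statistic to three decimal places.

2.718

Let group 1 = cohort A, group 2 = cohort B. H0: μ_1 = μ_2; H1: μ_1 > μ_2 (two-sample pooled-variance t-test, right-tailed).
s_p² = [(17−1)·2.905² + (27−1)·3.015²]/(17+27−2) = 8.84215
t = (11.79 − 9.288)/√[8.84215·(1/17 + 1/27)] = 2.718
df = n₁ + n₂ − 2 = 42
p-value = P(T ≥ 2.718) ≈ 0.005
Since p ≈ 0.005 < α = 0.02, reject H0; the data support H1.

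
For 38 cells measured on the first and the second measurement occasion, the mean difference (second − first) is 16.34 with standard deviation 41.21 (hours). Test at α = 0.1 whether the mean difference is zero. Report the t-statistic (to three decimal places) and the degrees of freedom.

H0: μ_d = 0; H1: μ_d ≠ 0 (paired t-test on the differences, two-sided).
t = d̄/(s_d/√n) = 16.34/(41.21/√38) = 2.444
df = n − 1 = 37
Two-sided p-value ≈ 0.019
Since p ≈ 0.019 < α = 0.1, reject H0; the evidence is statistically significant.

t = 2.444, df = 37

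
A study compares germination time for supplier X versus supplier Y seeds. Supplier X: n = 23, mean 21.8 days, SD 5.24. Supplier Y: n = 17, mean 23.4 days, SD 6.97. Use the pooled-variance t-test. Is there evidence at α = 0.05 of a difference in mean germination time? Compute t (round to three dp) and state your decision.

Let group 1 = supplier X, group 2 = supplier Y. H0: μ_1 = μ_2; H1: μ_1 ≠ μ_2 (two-sample pooled-variance t-test, two-sided).
s_p² = [(23−1)·5.24² + (17−1)·6.97²]/(23+17−2) = 36.3516
t = (21.8 − 23.4)/√[36.3516·(1/23 + 1/17)] = -0.830
df = n₁ + n₂ − 2 = 38
Two-sided p-value ≈ 0.412
Since p ≈ 0.412 > α = 0.05, fail to reject H0; the evidence is not statistically significant.

t = -0.830; fail to reject H0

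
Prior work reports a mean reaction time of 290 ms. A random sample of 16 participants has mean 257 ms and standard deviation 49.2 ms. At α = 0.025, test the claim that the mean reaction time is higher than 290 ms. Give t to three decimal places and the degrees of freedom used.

t = -2.683, df = 15

H0: μ = 290; H1: μ > 290 (one-sample t-test, right-tailed).
t = (x̄ − μ₀)/(s/√n) = (257 − 290)/(49.2/√16) = -2.683
df = n − 1 = 15
p-value = P(T ≥ -2.683) ≈ 0.991
Since p ≈ 0.991 > α = 0.025, fail to reject H0; the evidence is not statistically significant.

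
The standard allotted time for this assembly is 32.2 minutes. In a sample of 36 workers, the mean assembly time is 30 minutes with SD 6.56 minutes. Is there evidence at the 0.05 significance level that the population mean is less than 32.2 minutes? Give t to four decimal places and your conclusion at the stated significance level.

t = -2.0122; reject H0

H0: μ = 32.2; H1: μ < 32.2 (one-sample t-test, left-tailed).
t = (x̄ − μ₀)/(s/√n) = (30 − 32.2)/(6.56/√36) = -2.0122
df = n − 1 = 35
p-value = P(T ≤ -2.0122) ≈ 0.0260
Since p ≈ 0.0260 < α = 0.05, reject H0; the data support H1.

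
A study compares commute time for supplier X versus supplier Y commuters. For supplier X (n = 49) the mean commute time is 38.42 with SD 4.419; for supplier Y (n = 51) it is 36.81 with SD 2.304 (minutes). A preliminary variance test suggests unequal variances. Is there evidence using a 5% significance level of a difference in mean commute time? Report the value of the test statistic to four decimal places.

2.2710

Let group 1 = supplier X, group 2 = supplier Y. H0: μ_1 = μ_2; H1: μ_1 ≠ μ_2 (Welch's two-sample t-test, two-sided).
t = (x̄_1 − x̄_2)/√(s_1²/n_1 + s_2²/n_2) = (38.42 − 36.81)/√(4.419²/49 + 2.304²/51) = 2.2710
Welch–Satterthwaite df ≈ 71.66
Two-sided p-value ≈ 0.0262
Since p ≈ 0.0262 < α = 0.05, reject H0; the evidence is statistically significant.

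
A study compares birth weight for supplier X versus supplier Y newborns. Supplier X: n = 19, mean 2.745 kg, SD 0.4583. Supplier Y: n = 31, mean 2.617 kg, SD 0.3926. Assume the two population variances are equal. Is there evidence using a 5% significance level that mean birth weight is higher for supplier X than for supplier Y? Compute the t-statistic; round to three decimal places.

1.050

Let group 1 = supplier X, group 2 = supplier Y. H0: μ_1 = μ_2; H1: μ_1 > μ_2 (two-sample pooled-variance t-test, right-tailed).
s_p² = [(19−1)·0.4583² + (31−1)·0.3926²]/(19+31−2) = 0.175099
t = (2.745 − 2.617)/√[0.175099·(1/19 + 1/31)] = 1.050
df = n₁ + n₂ − 2 = 48
p-value = P(T ≥ 1.050) ≈ 0.1495
Since p ≈ 0.1495 > α = 0.05, fail to reject H0; the evidence is not statistically significant.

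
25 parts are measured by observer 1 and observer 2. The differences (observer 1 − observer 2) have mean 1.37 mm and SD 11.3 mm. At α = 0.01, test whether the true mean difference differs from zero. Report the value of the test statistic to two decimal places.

0.61

H0: μ_d = 0; H1: μ_d ≠ 0 (paired t-test on the differences, two-sided).
t = d̄/(s_d/√n) = 1.37/(11.3/√25) = 0.61
df = n − 1 = 24
Two-sided p-value ≈ 0.550
Since p ≈ 0.550 > α = 0.01, fail to reject H0; the evidence is not statistically significant.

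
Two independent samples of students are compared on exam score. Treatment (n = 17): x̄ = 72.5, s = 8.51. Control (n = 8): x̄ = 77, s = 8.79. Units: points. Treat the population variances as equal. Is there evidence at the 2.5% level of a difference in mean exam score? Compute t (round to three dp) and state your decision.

Let group 1 = treatment, group 2 = control. H0: μ_1 = μ_2; H1: μ_1 ≠ μ_2 (two-sample pooled-variance t-test, two-sided).
s_p² = [(17−1)·8.51² + (8−1)·8.79²]/(17+8−2) = 73.8944
t = (72.5 − 77)/√[73.8944·(1/17 + 1/8)] = -1.221
df = n₁ + n₂ − 2 = 23
Two-sided p-value ≈ 0.2345
Since p ≈ 0.2345 > α = 0.025, fail to reject H0; the evidence is not statistically significant.

t = -1.221; fail to reject H0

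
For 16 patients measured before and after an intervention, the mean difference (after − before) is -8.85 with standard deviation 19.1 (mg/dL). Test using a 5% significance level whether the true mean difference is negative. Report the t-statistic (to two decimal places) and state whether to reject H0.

t = -1.85; reject H0

H0: μ_d = 0; H1: μ_d < 0 (paired t-test on the differences, left-tailed).
t = d̄/(s_d/√n) = -8.85/(19.1/√16) = -1.85
df = n − 1 = 15
p-value = P(T ≤ -1.85) ≈ 0.0418
Since p ≈ 0.0418 < α = 0.05, reject H0; the data support H1.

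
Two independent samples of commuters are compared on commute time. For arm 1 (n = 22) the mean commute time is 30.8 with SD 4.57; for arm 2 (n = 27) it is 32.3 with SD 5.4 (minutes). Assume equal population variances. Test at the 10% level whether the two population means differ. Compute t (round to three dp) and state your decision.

t = -1.035; fail to reject H0

Let group 1 = arm 1, group 2 = arm 2. H0: μ_1 = μ_2; H1: μ_1 ≠ μ_2 (two-sample pooled-variance t-test, two-sided).
s_p² = [(22−1)·4.57² + (27−1)·5.4²]/(22+27−2) = 25.4626
t = (30.8 − 32.3)/√[25.4626·(1/22 + 1/27)] = -1.035
df = n₁ + n₂ − 2 = 47
Two-sided p-value ≈ 0.3060
Since p ≈ 0.3060 > α = 0.1, fail to reject H0; the evidence is not statistically significant.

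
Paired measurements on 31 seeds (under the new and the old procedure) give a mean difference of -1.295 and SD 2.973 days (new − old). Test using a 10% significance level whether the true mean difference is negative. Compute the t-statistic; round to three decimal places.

H0: μ_d = 0; H1: μ_d < 0 (paired t-test on the differences, left-tailed).
t = d̄/(s_d/√n) = -1.295/(2.973/√31) = -2.425
df = n − 1 = 30
p-value = P(T ≤ -2.425) ≈ 0.011
Since p ≈ 0.011 < α = 0.1, reject H0; the data support H1.

-2.425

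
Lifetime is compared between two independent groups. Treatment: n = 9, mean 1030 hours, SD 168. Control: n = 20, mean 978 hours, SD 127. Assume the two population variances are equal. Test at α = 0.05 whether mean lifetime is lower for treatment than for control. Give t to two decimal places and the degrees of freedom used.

Let group 1 = treatment, group 2 = control. H0: μ_1 = μ_2; H1: μ_1 < μ_2 (two-sample pooled-variance t-test, left-tailed).
s_p² = [(9−1)·168² + (20−1)·127²]/(9+20−2) = 19712.7
t = (1030 − 978)/√[19712.7·(1/9 + 1/20)] = 0.92
df = n₁ + n₂ − 2 = 27
p-value = P(T ≤ 0.92) ≈ 0.8178
Since p ≈ 0.8178 > α = 0.05, fail to reject H0; the evidence is not statistically significant.

t = 0.92, df = 27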